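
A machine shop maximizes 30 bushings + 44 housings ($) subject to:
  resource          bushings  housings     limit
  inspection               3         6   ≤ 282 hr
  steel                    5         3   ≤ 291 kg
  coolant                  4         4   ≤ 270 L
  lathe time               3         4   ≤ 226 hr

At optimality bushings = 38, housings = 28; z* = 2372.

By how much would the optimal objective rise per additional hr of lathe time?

Check each constraint at x*: inspection 282/282 (tight); steel 274/291 (slack 17); coolant 264/270 (slack 6); lathe time 226/226 (tight).
Since steel, coolant are not tight, their duals are 0.
Dual feasibility on the basic columns requires 3·y_inspection + 3·y_lathe time = 30, 6·y_inspection + 4·y_lathe time = 44.
Solving: y_inspection = 2, y_lathe time = 8.
Shadow price of lathe time = 8.

8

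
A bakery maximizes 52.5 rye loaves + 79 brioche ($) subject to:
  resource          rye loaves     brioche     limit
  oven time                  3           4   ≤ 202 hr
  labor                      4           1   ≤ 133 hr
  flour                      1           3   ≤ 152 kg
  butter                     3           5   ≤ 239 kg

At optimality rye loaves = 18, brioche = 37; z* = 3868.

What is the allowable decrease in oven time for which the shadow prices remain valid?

Binding constraints: oven time, butter. The basis is B = [[3,4],[3,5]] with det 3.
Per unit decrease in oven time, x* moves by d = (-1.6667, 1).
The basis stays optimal until rye loaves reaches 0; allowable decrease = 10.8 hr.

10.8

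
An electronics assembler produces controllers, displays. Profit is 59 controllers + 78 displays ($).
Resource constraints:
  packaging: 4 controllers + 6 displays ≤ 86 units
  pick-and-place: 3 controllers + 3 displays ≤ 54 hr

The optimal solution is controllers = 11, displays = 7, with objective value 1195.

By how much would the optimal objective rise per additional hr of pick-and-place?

Check each constraint at x*: packaging 86/86 (tight); pick-and-place 54/54 (tight).
Dual feasibility on the basic columns requires 4·y_packaging + 3·y_pick-and-place = 59, 6·y_packaging + 3·y_pick-and-place = 78.
Solving: y_packaging = 9.5, y_pick-and-place = 7.
Shadow price of pick-and-place = 7.

7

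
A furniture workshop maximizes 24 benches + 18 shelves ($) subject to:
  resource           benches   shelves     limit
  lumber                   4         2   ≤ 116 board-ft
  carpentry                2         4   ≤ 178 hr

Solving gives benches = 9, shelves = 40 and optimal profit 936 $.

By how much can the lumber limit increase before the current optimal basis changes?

240

Binding constraints: lumber, carpentry. The basis is B = [[4,2],[2,4]] with det 12.
Per unit increase in lumber, x* moves by d = (0.3333, -0.1667).
The basis stays optimal until shelves reaches 0; allowable increase = 240 board-ft.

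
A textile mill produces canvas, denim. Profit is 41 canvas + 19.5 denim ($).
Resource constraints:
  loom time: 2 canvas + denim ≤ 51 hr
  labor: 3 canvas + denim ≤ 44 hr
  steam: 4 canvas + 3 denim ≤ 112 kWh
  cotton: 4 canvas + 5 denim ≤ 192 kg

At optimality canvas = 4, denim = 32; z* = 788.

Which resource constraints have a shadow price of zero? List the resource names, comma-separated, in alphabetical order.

loom time: 40/51 (slack 11)
labor: 44/44 (binding)
steam: 112/112 (binding)
cotton: 176/192 (slack 16)
By complementary slackness, a constraint with positive slack has shadow price 0 → cotton, loom time.

cotton, loom time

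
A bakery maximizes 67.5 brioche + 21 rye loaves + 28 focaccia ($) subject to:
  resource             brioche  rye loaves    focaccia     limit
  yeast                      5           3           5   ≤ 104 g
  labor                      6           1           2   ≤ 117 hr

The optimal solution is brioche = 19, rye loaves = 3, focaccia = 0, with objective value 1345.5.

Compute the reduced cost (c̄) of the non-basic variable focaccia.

-9.5

At the optimum: yeast uses 104 of 104 (binding); labor uses 117 of 117 (binding).
Dual feasibility on the basic columns requires 5·y_yeast + 6·y_labor = 67.5, 3·y_yeast + 1·y_labor = 21.
→ y_yeast = 4.5 and y_labor = 7.5.
Reduced cost of focaccia: c₃ − yᵀa₃ = 28 − (4.5·5 + 7.5·2) = 28 − 37.5 = -9.5.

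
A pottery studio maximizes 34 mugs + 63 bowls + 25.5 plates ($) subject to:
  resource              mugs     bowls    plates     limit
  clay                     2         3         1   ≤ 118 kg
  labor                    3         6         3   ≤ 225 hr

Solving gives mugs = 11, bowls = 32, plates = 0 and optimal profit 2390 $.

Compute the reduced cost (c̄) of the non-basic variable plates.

-3.5

At the optimum: clay uses 118 of 118 (binding); labor uses 225 of 225 (binding).
The binding rows give the dual system: 2·y_clay + 3·y_labor = 34 and 3·y_clay + 6·y_labor = 63.
Solving: y_clay = 5, y_labor = 8.
Reduced cost of plates: c₃ − yᵀa₃ = 25.5 − (5·1 + 8·3) = 25.5 − 29 = -3.5.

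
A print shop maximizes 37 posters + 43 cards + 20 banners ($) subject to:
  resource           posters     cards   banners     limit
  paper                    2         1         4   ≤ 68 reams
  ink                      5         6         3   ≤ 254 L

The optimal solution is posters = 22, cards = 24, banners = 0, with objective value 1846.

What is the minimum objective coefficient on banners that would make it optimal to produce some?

At the optimum: paper uses 68 of 68 (binding); ink uses 254 of 254 (binding).
The binding rows give the dual system: 2·y_paper + 5·y_ink = 37 and 1·y_paper + 6·y_ink = 43.
→ y_paper = 1 and y_ink = 7.
banners enters the basis when its profit ≥ yᵀa₃ = 1·4 + 7·3 = 25.

25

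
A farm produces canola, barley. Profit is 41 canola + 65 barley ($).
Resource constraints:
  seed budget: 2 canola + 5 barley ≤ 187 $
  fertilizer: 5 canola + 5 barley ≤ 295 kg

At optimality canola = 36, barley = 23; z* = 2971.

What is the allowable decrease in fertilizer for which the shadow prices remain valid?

108

Binding constraints: seed budget, fertilizer. The basis is B = [[2,5],[5,5]] with det -15.
Per unit decrease in fertilizer, x* moves by d = (-0.3333, 0.1333).
The basis stays optimal until canola reaches 0; allowable decrease = 108 kg.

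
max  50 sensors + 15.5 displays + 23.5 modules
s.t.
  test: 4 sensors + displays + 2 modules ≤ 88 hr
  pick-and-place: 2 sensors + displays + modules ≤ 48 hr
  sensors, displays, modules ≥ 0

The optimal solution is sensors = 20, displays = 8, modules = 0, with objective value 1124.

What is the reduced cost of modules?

Both test and pick-and-place are binding at x*.
From A_Bᵀ y = c: 4·y_test + 2·y_pick-and-place = 50; 1·y_test + 1·y_pick-and-place = 15.5.
→ y_test = 9.5 and y_pick-and-place = 6.
Reduced cost of modules: c₃ − yᵀa₃ = 23.5 − (9.5·2 + 6·1) = 23.5 − 25 = -1.5.

-1.5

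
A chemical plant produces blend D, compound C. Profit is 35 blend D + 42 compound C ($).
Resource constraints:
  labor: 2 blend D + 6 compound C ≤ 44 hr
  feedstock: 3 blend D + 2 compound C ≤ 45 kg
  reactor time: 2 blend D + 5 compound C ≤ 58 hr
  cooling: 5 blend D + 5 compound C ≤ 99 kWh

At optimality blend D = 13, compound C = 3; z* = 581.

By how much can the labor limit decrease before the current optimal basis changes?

14

Binding constraints: labor, feedstock. The basis is B = [[2,6],[3,2]] with det -14.
Per unit decrease in labor, x* moves by d = (0.1429, -0.2143).
The basis stays optimal until compound C reaches 0; allowable decrease = 14 hr.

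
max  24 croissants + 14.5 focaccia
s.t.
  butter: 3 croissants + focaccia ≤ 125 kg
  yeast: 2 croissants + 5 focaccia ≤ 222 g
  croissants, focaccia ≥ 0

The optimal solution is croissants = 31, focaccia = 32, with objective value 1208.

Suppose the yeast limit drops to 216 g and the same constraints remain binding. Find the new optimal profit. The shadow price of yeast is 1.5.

Δb = -6, so new z* = 1208 + (1.5)·(-6) = 1208 − 9 = 1199.

1199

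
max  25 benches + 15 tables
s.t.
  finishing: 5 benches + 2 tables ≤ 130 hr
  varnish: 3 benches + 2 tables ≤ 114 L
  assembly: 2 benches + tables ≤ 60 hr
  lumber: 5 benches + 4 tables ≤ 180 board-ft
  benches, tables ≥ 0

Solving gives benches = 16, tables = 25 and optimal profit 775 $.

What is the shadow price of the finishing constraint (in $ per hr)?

2.5

Binding: finishing and lumber. Non-binding: varnish (16 unused), assembly (3 unused).
By complementary slackness, y = 0 for the non-binding constraints.
Dual feasibility on the basic columns requires 5·y_finishing + 5·y_lumber = 25, 2·y_finishing + 4·y_lumber = 15.
→ y_finishing = 2.5 and y_lumber = 2.5.
Shadow price of finishing = 2.5.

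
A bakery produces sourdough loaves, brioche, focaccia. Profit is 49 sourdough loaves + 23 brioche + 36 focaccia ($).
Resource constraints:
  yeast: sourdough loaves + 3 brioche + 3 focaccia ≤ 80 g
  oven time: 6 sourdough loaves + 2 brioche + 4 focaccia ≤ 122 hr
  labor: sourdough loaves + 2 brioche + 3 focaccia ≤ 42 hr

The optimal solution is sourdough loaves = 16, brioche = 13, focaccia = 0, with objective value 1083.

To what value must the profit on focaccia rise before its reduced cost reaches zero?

42

Check each constraint at x*: yeast 55/80 (slack 25); oven time 122/122 (tight); labor 42/42 (tight).
Since yeast is not tight, its dual is 0.
The binding rows give the dual system: 6·y_oven time + 1·y_labor = 49 and 2·y_oven time + 2·y_labor = 23.
→ y_oven time = 7.5 and y_labor = 4.
focaccia enters the basis when its profit ≥ yᵀa₃ = 7.5·4 + 4·3 = 42.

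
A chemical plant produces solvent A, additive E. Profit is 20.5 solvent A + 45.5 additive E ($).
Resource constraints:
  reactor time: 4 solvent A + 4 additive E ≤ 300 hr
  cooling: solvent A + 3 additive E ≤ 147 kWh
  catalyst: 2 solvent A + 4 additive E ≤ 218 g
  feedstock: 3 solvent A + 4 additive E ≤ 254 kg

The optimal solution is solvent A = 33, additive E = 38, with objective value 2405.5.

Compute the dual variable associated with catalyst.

8

Check each constraint at x*: reactor time 284/300 (slack 16); cooling 147/147 (tight); catalyst 218/218 (tight); feedstock 251/254 (slack 3).
Since reactor time, feedstock are not tight, their duals are 0.
Dual feasibility on the basic columns requires 1·y_cooling + 2·y_catalyst = 20.5, 3·y_cooling + 4·y_catalyst = 45.5.
→ y_cooling = 4.5 and y_catalyst = 8.
Shadow price of catalyst = 8.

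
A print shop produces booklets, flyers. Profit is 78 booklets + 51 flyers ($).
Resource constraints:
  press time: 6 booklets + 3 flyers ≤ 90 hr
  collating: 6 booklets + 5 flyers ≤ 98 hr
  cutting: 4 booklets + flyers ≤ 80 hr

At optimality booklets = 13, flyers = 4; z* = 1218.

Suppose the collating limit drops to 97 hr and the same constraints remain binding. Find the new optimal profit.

At the optimum: press time uses 90 of 90 (binding); collating uses 98 of 98 (binding); cutting uses 56 of 80 (slack = 24).
By complementary slackness, y = 0 for the non-binding constraint.
The binding rows give the dual system: 6·y_press time + 6·y_collating = 78 and 3·y_press time + 5·y_collating = 51.
→ y_press time = 7 and y_collating = 6.
Δz = y_collating·Δb = 6 × (-1) = -6, so new z* = 1218 − 6 = 1212.

1212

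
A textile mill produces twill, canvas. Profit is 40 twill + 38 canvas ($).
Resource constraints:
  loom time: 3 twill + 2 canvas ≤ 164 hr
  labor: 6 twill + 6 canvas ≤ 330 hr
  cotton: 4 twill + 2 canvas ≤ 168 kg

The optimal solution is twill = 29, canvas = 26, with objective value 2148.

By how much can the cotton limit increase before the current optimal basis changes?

50

Binding constraints: labor, cotton. The basis is B = [[6,6],[4,2]] with det -12.
Per unit increase in cotton, x* moves by d = (0.5, -0.5).
The basis stays optimal until loom time becomes binding; allowable increase = 50 kg.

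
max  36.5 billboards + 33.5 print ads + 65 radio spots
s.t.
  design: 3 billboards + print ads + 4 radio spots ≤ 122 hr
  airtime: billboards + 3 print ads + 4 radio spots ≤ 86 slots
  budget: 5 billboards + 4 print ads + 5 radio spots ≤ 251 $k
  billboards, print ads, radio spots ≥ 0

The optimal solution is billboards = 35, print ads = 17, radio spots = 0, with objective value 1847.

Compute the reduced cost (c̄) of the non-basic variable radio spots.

-5

Binding: design and airtime. Non-binding: budget (8 unused).
Slack constraints have shadow price 0 (complementary slackness).
From A_Bᵀ y = c: 3·y_design + 1·y_airtime = 36.5; 1·y_design + 3·y_airtime = 33.5.
This yields shadow prices y_design = 9.5, y_airtime = 8.
Reduced cost of radio spots: c₃ − yᵀa₃ = 65 − (9.5·4 + 8·4) = 65 − 70 = -5.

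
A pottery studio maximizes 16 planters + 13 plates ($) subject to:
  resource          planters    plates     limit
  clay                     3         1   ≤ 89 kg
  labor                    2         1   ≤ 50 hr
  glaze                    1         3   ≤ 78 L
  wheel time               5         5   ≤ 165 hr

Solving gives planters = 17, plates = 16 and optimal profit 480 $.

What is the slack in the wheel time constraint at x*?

0

wheel time used = 5·17 + 5·16 = 165; slack = 165 − 165 = 0.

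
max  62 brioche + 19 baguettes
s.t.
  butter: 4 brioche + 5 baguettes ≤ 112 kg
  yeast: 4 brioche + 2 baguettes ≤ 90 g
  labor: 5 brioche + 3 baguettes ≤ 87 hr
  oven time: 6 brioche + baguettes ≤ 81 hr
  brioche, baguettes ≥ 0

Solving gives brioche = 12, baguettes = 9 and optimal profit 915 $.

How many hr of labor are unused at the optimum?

labor used = 5·12 + 3·9 = 87; slack = 87 − 87 = 0.

0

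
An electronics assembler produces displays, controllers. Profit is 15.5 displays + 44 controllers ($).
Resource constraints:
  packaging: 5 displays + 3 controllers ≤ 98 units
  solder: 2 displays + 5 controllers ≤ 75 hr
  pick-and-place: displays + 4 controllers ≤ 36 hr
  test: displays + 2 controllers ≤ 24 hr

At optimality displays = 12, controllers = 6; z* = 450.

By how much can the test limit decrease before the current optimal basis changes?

Binding constraints: pick-and-place, test. The basis is B = [[1,4],[1,2]] with det -2.
Per unit decrease in test, x* moves by d = (-2, 0.5).
The basis stays optimal until displays reaches 0; allowable decrease = 6 hr.

6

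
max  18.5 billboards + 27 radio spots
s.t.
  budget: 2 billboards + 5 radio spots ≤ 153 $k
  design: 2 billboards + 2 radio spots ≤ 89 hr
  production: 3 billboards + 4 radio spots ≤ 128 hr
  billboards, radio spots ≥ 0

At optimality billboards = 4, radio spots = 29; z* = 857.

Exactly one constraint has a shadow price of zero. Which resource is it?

design

budget: 153/153 (binding)
design: 66/89 (slack 23)
production: 128/128 (binding)
By complementary slackness, a constraint with positive slack has shadow price 0 → design.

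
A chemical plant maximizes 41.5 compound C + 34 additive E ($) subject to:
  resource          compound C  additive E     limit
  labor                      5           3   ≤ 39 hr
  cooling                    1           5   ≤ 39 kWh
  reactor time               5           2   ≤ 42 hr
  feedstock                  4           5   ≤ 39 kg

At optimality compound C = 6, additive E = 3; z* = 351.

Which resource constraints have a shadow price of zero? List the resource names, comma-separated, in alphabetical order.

labor: 39/39 (binding)
cooling: 21/39 (slack 18)
reactor time: 36/42 (slack 6)
feedstock: 39/39 (binding)
By complementary slackness, a constraint with positive slack has shadow price 0 → cooling, reactor time.

cooling, reactor time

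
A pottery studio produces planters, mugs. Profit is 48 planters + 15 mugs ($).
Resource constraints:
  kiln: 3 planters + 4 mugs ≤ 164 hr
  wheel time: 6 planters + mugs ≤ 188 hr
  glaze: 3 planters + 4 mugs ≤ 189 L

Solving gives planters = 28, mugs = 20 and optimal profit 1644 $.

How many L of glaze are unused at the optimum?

25

glaze used = 3·28 + 4·20 = 164; slack = 189 − 164 = 25.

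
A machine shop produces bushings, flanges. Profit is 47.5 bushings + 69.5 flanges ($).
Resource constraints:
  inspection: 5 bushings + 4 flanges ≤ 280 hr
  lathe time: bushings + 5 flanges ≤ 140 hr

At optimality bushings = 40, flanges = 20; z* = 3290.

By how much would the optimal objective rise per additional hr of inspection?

Check each constraint at x*: inspection 280/280 (tight); lathe time 140/140 (tight).
From A_Bᵀ y = c: 5·y_inspection + 1·y_lathe time = 47.5; 4·y_inspection + 5·y_lathe time = 69.5.
→ y_inspection = 8 and y_lathe time = 7.5.
Shadow price of inspection = 8.

8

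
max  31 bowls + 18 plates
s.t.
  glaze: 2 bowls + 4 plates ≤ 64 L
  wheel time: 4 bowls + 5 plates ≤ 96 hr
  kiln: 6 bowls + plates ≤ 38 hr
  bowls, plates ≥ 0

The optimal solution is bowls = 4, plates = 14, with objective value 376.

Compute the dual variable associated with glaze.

Binding: glaze and kiln. Non-binding: wheel time (10 unused).
Slack constraints have shadow price 0 (complementary slackness).
Dual feasibility on the basic columns requires 2·y_glaze + 6·y_kiln = 31, 4·y_glaze + 1·y_kiln = 18.
Solving: y_glaze = 3.5, y_kiln = 4.
Shadow price of glaze = 3.5.

3.5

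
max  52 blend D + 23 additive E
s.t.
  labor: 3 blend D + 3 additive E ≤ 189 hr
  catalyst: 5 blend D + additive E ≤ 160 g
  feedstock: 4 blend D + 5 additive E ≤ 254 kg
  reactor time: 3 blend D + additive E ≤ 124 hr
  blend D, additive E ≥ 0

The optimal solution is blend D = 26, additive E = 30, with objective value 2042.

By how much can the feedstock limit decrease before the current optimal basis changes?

126

Binding constraints: catalyst, feedstock. The basis is B = [[5,1],[4,5]] with det 21.
Per unit decrease in feedstock, x* moves by d = (0.0476, -0.2381).
The basis stays optimal until additive E reaches 0; allowable decrease = 126 kg.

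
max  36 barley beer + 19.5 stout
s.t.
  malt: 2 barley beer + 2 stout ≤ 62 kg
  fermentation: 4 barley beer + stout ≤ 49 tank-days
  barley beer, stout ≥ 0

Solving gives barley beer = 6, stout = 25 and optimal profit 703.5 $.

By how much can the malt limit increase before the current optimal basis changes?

Binding constraints: malt, fermentation. The basis is B = [[2,2],[4,1]] with det -6.
Per unit increase in malt, x* moves by d = (-0.1667, 0.6667).
The basis stays optimal until barley beer reaches 0; allowable increase = 36 kg.

36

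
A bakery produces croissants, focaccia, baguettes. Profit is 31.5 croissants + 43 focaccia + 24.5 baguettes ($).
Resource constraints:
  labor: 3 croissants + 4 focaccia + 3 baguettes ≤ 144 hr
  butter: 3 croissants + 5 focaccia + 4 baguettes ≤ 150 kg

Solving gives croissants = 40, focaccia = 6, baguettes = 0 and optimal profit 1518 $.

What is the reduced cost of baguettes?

At the optimum: labor uses 144 of 144 (binding); butter uses 150 of 150 (binding).
Dual feasibility on the basic columns requires 3·y_labor + 3·y_butter = 31.5, 4·y_labor + 5·y_butter = 43.
→ y_labor = 9.5 and y_butter = 1.
Reduced cost of baguettes: c₃ − yᵀa₃ = 24.5 − (9.5·3 + 1·4) = 24.5 − 32.5 = -8.

-8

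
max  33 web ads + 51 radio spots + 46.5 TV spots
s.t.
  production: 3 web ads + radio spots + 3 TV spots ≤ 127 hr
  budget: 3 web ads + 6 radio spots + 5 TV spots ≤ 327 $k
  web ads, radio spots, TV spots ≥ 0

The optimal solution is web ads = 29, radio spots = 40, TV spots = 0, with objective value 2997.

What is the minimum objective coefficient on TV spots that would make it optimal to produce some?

Both production and budget are binding at x*.
The binding rows give the dual system: 3·y_production + 3·y_budget = 33 and 1·y_production + 6·y_budget = 51.
Solving: y_production = 3, y_budget = 8.
TV spots enters the basis when its profit ≥ yᵀa₃ = 3·3 + 8·5 = 49.

49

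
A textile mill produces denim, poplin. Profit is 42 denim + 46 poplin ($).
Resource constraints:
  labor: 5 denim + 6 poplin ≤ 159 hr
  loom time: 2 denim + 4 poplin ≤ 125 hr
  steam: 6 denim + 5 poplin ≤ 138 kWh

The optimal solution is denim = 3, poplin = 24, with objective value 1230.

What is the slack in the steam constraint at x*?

steam used = 6·3 + 5·24 = 138; slack = 138 − 138 = 0.

0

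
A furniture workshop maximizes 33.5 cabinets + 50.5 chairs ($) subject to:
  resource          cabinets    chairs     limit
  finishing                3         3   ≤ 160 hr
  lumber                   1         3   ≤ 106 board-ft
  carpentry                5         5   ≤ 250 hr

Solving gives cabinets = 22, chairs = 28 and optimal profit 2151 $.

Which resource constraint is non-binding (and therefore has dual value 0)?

finishing: 150/160 (slack 10)
lumber: 106/106 (binding)
carpentry: 250/250 (binding)
By complementary slackness, a constraint with positive slack has shadow price 0 → finishing.

finishing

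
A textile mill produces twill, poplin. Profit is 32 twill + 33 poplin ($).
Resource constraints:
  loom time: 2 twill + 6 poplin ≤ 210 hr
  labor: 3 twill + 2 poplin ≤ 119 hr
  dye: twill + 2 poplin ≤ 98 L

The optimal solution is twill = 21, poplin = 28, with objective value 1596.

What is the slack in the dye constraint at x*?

21

dye used = 1·21 + 2·28 = 77; slack = 98 − 77 = 21.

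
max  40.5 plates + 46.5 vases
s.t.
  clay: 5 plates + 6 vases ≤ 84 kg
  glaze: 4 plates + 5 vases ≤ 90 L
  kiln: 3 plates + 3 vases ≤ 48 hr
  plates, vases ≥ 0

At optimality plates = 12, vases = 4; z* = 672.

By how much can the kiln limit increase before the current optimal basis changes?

2.4

Binding constraints: clay, kiln. The basis is B = [[5,6],[3,3]] with det -3.
Per unit increase in kiln, x* moves by d = (2, -1.6667).
The basis stays optimal until vases reaches 0; allowable increase = 2.4 hr.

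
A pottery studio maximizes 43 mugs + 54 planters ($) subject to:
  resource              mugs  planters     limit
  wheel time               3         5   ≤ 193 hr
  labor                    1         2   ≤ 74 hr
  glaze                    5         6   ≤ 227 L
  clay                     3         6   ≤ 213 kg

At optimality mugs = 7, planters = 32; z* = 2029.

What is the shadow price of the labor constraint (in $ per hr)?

Check each constraint at x*: wheel time 181/193 (slack 12); labor 71/74 (slack 3); glaze 227/227 (tight); clay 213/213 (tight).
By complementary slackness, y = 0 for the non-binding constraints.
The binding rows give the dual system: 5·y_glaze + 3·y_clay = 43 and 6·y_glaze + 6·y_clay = 54.
Solving: y_glaze = 8, y_clay = 1.
Shadow price of labor = 0.

0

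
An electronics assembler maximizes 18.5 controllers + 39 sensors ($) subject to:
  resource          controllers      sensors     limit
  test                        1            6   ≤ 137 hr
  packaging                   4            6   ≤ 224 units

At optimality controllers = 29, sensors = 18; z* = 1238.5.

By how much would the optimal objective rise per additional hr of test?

Check each constraint at x*: test 137/137 (tight); packaging 224/224 (tight).
Dual feasibility on the basic columns requires 1·y_test + 4·y_packaging = 18.5, 6·y_test + 6·y_packaging = 39.
→ y_test = 2.5 and y_packaging = 4.
Shadow price of test = 2.5.

2.5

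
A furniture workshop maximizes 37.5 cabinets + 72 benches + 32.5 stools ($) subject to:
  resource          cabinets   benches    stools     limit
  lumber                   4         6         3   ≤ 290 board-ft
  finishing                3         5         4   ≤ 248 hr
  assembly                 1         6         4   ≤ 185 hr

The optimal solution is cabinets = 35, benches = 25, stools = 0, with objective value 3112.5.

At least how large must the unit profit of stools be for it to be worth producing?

39.5

At the optimum: lumber uses 290 of 290 (binding); finishing uses 230 of 248 (slack = 18); assembly uses 185 of 185 (binding).
By complementary slackness, y = 0 for the non-binding constraint.
The binding rows give the dual system: 4·y_lumber + 1·y_assembly = 37.5 and 6·y_lumber + 6·y_assembly = 72.
→ y_lumber = 8.5 and y_assembly = 3.5.
stools enters the basis when its profit ≥ yᵀa₃ = 8.5·3 + 3.5·4 = 39.5.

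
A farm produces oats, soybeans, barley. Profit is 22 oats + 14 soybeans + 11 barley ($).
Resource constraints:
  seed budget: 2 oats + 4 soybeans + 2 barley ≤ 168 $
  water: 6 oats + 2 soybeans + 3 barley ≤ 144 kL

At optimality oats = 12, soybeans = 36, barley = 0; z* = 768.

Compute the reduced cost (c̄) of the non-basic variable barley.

-2

At the optimum: seed budget uses 168 of 168 (binding); water uses 144 of 144 (binding).
Dual feasibility on the basic columns requires 2·y_seed budget + 6·y_water = 22, 4·y_seed budget + 2·y_water = 14.
Solving: y_seed budget = 2, y_water = 3.
Reduced cost of barley: c₃ − yᵀa₃ = 11 − (2·2 + 3·3) = 11 − 13 = -2.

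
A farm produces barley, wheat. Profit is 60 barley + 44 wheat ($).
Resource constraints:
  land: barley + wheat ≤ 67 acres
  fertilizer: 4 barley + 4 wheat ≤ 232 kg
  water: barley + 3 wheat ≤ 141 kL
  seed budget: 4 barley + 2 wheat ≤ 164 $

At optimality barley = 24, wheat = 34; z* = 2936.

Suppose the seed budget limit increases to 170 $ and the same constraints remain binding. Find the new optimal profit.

2984

Binding: fertilizer and seed budget. Non-binding: land (9 unused), water (15 unused).
By complementary slackness, y = 0 for the non-binding constraints.
From A_Bᵀ y = c: 4·y_fertilizer + 4·y_seed budget = 60; 4·y_fertilizer + 2·y_seed budget = 44.
Solving: y_fertilizer = 7, y_seed budget = 8.
Δz = y_seed budget·Δb = 8 × (6) = 48, so new z* = 2936 + 48 = 2984.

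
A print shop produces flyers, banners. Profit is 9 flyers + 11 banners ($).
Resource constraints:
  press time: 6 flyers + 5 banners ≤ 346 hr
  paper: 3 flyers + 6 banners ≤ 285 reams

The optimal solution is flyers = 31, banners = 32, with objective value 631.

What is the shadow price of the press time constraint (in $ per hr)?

Check each constraint at x*: press time 346/346 (tight); paper 285/285 (tight).
From A_Bᵀ y = c: 6·y_press time + 3·y_paper = 9; 5·y_press time + 6·y_paper = 11.
→ y_press time = 1 and y_paper = 1.
Shadow price of press time = 1.

1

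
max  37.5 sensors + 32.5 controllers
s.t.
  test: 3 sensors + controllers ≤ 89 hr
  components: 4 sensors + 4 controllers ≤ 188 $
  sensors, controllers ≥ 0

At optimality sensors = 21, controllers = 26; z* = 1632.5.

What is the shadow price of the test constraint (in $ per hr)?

At the optimum: test uses 89 of 89 (binding); components uses 188 of 188 (binding).
The binding rows give the dual system: 3·y_test + 4·y_components = 37.5 and 1·y_test + 4·y_components = 32.5.
→ y_test = 2.5 and y_components = 7.5.
Shadow price of test = 2.5.

2.5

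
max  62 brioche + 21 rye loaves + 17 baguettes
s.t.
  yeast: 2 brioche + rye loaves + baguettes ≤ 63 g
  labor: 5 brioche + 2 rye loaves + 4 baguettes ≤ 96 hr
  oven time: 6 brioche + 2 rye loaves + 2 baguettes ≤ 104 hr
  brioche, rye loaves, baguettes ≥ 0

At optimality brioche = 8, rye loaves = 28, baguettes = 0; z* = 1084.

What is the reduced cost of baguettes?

At the optimum: yeast uses 44 of 63 (slack = 19); labor uses 96 of 96 (binding); oven time uses 104 of 104 (binding).
Since yeast is not tight, its dual is 0.
Dual feasibility on the basic columns requires 5·y_labor + 6·y_oven time = 62, 2·y_labor + 2·y_oven time = 21.
→ y_labor = 1 and y_oven time = 9.5.
Reduced cost of baguettes: c₃ − yᵀa₃ = 17 − (1·4 + 9.5·2) = 17 − 23 = -6.

-6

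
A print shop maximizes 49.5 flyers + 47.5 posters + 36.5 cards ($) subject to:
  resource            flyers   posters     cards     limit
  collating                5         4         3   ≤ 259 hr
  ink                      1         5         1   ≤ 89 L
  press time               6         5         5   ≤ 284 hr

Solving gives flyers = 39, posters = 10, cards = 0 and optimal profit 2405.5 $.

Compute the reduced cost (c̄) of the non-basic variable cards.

-5

Binding: ink and press time. Non-binding: collating (24 unused).
Slack constraints have shadow price 0 (complementary slackness).
The binding rows give the dual system: 1·y_ink + 6·y_press time = 49.5 and 5·y_ink + 5·y_press time = 47.5.
→ y_ink = 1.5 and y_press time = 8.
Reduced cost of cards: c₃ − yᵀa₃ = 36.5 − (1.5·1 + 8·5) = 36.5 − 41.5 = -5.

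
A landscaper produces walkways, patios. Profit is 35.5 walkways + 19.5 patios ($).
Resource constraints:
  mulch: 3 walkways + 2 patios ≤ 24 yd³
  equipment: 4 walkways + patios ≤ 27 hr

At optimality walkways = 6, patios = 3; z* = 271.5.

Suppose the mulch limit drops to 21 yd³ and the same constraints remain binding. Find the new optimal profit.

246

Both mulch and equipment are binding at x*.
The binding rows give the dual system: 3·y_mulch + 4·y_equipment = 35.5 and 2·y_mulch + 1·y_equipment = 19.5.
This yields shadow prices y_mulch = 8.5, y_equipment = 2.5.
Δz = y_mulch·Δb = 8.5 × (-3) = -25.5, so new z* = 271.5 − 25.5 = 246.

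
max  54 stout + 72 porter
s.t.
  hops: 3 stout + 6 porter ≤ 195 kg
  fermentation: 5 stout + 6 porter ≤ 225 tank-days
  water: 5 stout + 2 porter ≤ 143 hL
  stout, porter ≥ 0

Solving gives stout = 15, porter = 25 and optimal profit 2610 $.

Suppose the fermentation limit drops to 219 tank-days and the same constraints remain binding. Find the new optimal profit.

2556

Check each constraint at x*: hops 195/195 (tight); fermentation 225/225 (tight); water 125/143 (slack 18).
Slack constraints have shadow price 0 (complementary slackness).
Dual feasibility on the basic columns requires 3·y_hops + 5·y_fermentation = 54, 6·y_hops + 6·y_fermentation = 72.
→ y_hops = 3 and y_fermentation = 9.
Δz = y_fermentation·Δb = 9 × (-6) = -54, so new z* = 2610 − 54 = 2556.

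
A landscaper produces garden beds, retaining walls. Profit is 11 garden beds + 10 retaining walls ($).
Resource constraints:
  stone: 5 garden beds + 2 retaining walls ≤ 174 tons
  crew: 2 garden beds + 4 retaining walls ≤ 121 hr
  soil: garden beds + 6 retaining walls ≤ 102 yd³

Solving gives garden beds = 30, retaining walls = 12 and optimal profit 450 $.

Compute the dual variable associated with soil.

Check each constraint at x*: stone 174/174 (tight); crew 108/121 (slack 13); soil 102/102 (tight).
By complementary slackness, y = 0 for the non-binding constraint.
Dual feasibility on the basic columns requires 5·y_stone + 1·y_soil = 11, 2·y_stone + 6·y_soil = 10.
→ y_stone = 2 and y_soil = 1.
Shadow price of soil = 1.

1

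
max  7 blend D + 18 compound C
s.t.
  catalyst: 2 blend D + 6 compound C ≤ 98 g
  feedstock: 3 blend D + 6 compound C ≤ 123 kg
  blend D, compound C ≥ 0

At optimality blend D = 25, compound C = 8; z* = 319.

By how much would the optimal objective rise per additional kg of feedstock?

At the optimum: catalyst uses 98 of 98 (binding); feedstock uses 123 of 123 (binding).
The binding rows give the dual system: 2·y_catalyst + 3·y_feedstock = 7 and 6·y_catalyst + 6·y_feedstock = 18.
This yields shadow prices y_catalyst = 2, y_feedstock = 1.
Shadow price of feedstock = 1.

1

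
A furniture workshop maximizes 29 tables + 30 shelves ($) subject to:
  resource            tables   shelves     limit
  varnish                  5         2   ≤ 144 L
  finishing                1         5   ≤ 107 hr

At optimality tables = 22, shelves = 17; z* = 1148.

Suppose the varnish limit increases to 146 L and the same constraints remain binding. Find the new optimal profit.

1158

Both varnish and finishing are binding at x*.
From A_Bᵀ y = c: 5·y_varnish + 1·y_finishing = 29; 2·y_varnish + 5·y_finishing = 30.
This yields shadow prices y_varnish = 5, y_finishing = 4.
Δz = y_varnish·Δb = 5 × (2) = 10, so new z* = 1148 + 10 = 1158.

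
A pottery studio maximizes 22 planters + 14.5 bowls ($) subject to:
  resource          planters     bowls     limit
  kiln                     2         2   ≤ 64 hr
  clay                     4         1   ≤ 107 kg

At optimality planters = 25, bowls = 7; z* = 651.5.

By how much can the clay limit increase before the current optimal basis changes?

Binding constraints: kiln, clay. The basis is B = [[2,2],[4,1]] with det -6.
Per unit increase in clay, x* moves by d = (0.3333, -0.3333).
The basis stays optimal until bowls reaches 0; allowable increase = 21 kg.

21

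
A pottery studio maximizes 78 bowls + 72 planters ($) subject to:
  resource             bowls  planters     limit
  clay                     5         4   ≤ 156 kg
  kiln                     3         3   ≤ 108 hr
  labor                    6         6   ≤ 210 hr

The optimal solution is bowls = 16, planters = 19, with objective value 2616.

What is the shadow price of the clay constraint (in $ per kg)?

6

Check each constraint at x*: clay 156/156 (tight); kiln 105/108 (slack 3); labor 210/210 (tight).
Since kiln is not tight, its dual is 0.
From A_Bᵀ y = c: 5·y_clay + 6·y_labor = 78; 4·y_clay + 6·y_labor = 72.
Solving: y_clay = 6, y_labor = 8.
Shadow price of clay = 6.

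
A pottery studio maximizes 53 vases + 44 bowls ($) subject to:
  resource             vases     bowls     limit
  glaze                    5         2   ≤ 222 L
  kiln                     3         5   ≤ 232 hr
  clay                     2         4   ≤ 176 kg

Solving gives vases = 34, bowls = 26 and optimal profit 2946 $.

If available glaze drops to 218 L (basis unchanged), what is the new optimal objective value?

Binding: glaze and kiln. Non-binding: clay (4 unused).
Slack constraints have shadow price 0 (complementary slackness).
Dual feasibility on the basic columns requires 5·y_glaze + 3·y_kiln = 53, 2·y_glaze + 5·y_kiln = 44.
Solving: y_glaze = 7, y_kiln = 6.
Δz = y_glaze·Δb = 7 × (-4) = -28, so new z* = 2946 − 28 = 2918.

2918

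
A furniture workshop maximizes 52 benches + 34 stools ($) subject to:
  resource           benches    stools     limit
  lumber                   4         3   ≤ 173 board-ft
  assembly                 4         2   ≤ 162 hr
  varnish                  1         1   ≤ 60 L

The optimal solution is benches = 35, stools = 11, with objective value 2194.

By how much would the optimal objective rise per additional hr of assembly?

At the optimum: lumber uses 173 of 173 (binding); assembly uses 162 of 162 (binding); varnish uses 46 of 60 (slack = 14).
Since varnish is not tight, its dual is 0.
The binding rows give the dual system: 4·y_lumber + 4·y_assembly = 52 and 3·y_lumber + 2·y_assembly = 34.
This yields shadow prices y_lumber = 8, y_assembly = 5.
Shadow price of assembly = 5.

5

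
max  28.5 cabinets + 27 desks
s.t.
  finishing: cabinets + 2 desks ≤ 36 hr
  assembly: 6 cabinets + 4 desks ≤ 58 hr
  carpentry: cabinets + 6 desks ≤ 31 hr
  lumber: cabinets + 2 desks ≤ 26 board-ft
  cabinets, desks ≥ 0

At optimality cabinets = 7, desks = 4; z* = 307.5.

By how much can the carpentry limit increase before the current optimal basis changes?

Binding constraints: assembly, carpentry. The basis is B = [[6,4],[1,6]] with det 32.
Per unit increase in carpentry, x* moves by d = (-0.125, 0.1875).
The basis stays optimal until lumber becomes binding; allowable increase = 44 hr.

44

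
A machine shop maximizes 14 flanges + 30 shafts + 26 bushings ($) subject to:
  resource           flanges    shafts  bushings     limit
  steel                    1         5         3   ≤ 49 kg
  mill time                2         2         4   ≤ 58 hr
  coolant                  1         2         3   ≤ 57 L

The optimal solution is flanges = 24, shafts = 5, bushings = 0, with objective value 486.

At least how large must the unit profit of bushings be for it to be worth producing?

Binding: steel and mill time. Non-binding: coolant (23 unused).
Slack constraints have shadow price 0 (complementary slackness).
From A_Bᵀ y = c: 1·y_steel + 2·y_mill time = 14; 5·y_steel + 2·y_mill time = 30.
This yields shadow prices y_steel = 4, y_mill time = 5.
bushings enters the basis when its profit ≥ yᵀa₃ = 4·3 + 5·4 = 32.

32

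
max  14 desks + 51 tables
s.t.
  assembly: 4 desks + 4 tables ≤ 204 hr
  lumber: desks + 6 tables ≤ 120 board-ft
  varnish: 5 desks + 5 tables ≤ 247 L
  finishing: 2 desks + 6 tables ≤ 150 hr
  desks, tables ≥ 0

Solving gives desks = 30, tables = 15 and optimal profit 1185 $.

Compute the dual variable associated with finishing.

5.5

At the optimum: assembly uses 180 of 204 (slack = 24); lumber uses 120 of 120 (binding); varnish uses 225 of 247 (slack = 22); finishing uses 150 of 150 (binding).
By complementary slackness, y = 0 for the non-binding constraints.
From A_Bᵀ y = c: 1·y_lumber + 2·y_finishing = 14; 6·y_lumber + 6·y_finishing = 51.
→ y_lumber = 3 and y_finishing = 5.5.
Shadow price of finishing = 5.5.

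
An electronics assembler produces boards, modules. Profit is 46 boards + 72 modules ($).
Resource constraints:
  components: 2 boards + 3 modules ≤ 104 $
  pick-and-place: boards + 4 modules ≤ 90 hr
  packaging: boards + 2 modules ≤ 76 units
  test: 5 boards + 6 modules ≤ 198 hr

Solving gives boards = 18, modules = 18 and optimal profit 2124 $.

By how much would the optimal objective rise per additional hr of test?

8

Check each constraint at x*: components 90/104 (slack 14); pick-and-place 90/90 (tight); packaging 54/76 (slack 22); test 198/198 (tight).
Since components, packaging are not tight, their duals are 0.
Dual feasibility on the basic columns requires 1·y_pick-and-place + 5·y_test = 46, 4·y_pick-and-place + 6·y_test = 72.
This yields shadow prices y_pick-and-place = 6, y_test = 8.
Shadow price of test = 8.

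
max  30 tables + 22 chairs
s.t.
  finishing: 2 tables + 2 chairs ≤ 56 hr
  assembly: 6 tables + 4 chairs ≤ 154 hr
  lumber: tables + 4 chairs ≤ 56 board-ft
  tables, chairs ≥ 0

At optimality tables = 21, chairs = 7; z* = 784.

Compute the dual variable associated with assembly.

4

Binding: finishing and assembly. Non-binding: lumber (7 unused).
Since lumber is not tight, its dual is 0.
Dual feasibility on the basic columns requires 2·y_finishing + 6·y_assembly = 30, 2·y_finishing + 4·y_assembly = 22.
Solving: y_finishing = 3, y_assembly = 4.
Shadow price of assembly = 4.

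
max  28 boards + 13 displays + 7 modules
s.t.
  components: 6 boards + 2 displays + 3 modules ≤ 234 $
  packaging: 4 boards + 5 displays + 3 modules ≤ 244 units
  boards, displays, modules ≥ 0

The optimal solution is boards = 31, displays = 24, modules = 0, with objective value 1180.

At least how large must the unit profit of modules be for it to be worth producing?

15

At the optimum: components uses 234 of 234 (binding); packaging uses 244 of 244 (binding).
Dual feasibility on the basic columns requires 6·y_components + 4·y_packaging = 28, 2·y_components + 5·y_packaging = 13.
This yields shadow prices y_components = 4, y_packaging = 1.
modules enters the basis when its profit ≥ yᵀa₃ = 4·3 + 1·3 = 15.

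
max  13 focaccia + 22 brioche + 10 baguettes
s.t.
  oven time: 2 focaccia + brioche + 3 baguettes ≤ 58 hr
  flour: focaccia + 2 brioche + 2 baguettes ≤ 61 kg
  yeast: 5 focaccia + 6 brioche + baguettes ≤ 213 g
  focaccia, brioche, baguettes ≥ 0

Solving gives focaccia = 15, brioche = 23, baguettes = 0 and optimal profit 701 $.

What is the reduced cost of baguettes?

-7

At the optimum: oven time uses 53 of 58 (slack = 5); flour uses 61 of 61 (binding); yeast uses 213 of 213 (binding).
Since oven time is not tight, its dual is 0.
The binding rows give the dual system: 1·y_flour + 5·y_yeast = 13 and 2·y_flour + 6·y_yeast = 22.
This yields shadow prices y_flour = 8, y_yeast = 1.
Reduced cost of baguettes: c₃ − yᵀa₃ = 10 − (8·2 + 1·1) = 10 − 17 = -7.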